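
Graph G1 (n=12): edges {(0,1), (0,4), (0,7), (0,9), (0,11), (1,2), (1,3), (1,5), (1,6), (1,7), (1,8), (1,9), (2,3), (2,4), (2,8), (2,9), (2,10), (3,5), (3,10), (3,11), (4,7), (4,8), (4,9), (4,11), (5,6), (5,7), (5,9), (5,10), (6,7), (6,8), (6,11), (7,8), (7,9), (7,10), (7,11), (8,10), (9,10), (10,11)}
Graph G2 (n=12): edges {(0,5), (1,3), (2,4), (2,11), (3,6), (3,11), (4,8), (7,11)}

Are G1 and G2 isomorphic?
No, not isomorphic

The graphs are NOT isomorphic.

Connected components of G1: 1 component(s) with vertex sets [[0, 1, 2, 3, 4, 5, 6, 7, 8, 9, 10, 11]], sizes [12].
Connected components of G2: 4 component(s) with vertex sets [[9], [10], [0, 5], [1, 2, 3, 4, 6, 7, 8, 11]], sizes [1, 1, 2, 8].
The number of connected components (and the multiset of component sizes) is an isomorphism invariant — an isomorphism maps each component of G1 bijectively onto a component of G2. Since G1 has 1 component(s) and G2 has 4, they cannot be isomorphic.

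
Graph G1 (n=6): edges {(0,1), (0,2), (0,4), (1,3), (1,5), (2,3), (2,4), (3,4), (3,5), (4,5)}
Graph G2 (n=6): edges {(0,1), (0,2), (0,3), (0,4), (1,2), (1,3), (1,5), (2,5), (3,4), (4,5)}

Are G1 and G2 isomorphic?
Yes, isomorphic

The graphs are isomorphic.
One valid mapping φ: V(G1) → V(G2): 0→4, 1→5, 2→3, 3→1, 4→0, 5→2

Verify φ preserves adjacency — for each edge of G1, its image is an edge of G2:
  (0,1) → (φ(0),φ(1)) = (4,5) ∈ E(G2) ✓
  (0,2) → (φ(0),φ(2)) = (3,4) ∈ E(G2) ✓
  (0,4) → (φ(0),φ(4)) = (0,4) ∈ E(G2) ✓
  (1,3) → (φ(1),φ(3)) = (1,5) ∈ E(G2) ✓
  (1,5) → (φ(1),φ(5)) = (2,5) ∈ E(G2) ✓
  (2,3) → (φ(2),φ(3)) = (1,3) ∈ E(G2) ✓
  (2,4) → (φ(2),φ(4)) = (0,3) ∈ E(G2) ✓
  (3,4) → (φ(3),φ(4)) = (0,1) ∈ E(G2) ✓
  (3,5) → (φ(3),φ(5)) = (1,2) ∈ E(G2) ✓
  (4,5) → (φ(4),φ(5)) = (0,2) ∈ E(G2) ✓
All 10 edges of G1 map to edges of G2, and |E(G1)| = |E(G2)| = 10, so φ is a bijection on edges as well as vertices. Hence G1 ≅ G2.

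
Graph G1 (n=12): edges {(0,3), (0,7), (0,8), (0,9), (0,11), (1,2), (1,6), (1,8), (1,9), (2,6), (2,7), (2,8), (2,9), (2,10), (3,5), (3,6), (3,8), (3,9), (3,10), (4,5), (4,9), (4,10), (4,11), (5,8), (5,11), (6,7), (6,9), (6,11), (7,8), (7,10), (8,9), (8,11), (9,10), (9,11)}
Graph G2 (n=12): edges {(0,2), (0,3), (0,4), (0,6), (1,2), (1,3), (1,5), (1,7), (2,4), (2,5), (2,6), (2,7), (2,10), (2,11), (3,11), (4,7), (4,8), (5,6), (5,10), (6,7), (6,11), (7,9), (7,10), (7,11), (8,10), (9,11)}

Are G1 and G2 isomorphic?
No, not isomorphic

The graphs are NOT isomorphic.

Counting triangles (3-cliques): G1 has 27, G2 has 13.
Triangle count is an isomorphism invariant, so differing triangle counts rule out isomorphism.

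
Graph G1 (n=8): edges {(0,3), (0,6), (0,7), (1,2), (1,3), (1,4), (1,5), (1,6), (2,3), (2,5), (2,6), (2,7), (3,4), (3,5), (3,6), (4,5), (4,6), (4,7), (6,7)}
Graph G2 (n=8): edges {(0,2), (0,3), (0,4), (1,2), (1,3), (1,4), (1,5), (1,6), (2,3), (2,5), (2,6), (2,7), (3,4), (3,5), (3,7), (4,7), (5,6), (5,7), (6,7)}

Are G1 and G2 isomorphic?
Yes, isomorphic

The graphs are isomorphic.
One valid mapping φ: V(G1) → V(G2): 0→0, 1→5, 2→1, 3→2, 4→7, 5→6, 6→3, 7→4

Verify φ preserves adjacency — for each edge of G1, its image is an edge of G2:
  (0,3) → (φ(0),φ(3)) = (0,2) ∈ E(G2) ✓
  (0,6) → (φ(0),φ(6)) = (0,3) ∈ E(G2) ✓
  (0,7) → (φ(0),φ(7)) = (0,4) ∈ E(G2) ✓
  (1,2) → (φ(1),φ(2)) = (1,5) ∈ E(G2) ✓
  (1,3) → (φ(1),φ(3)) = (2,5) ∈ E(G2) ✓
  (1,4) → (φ(1),φ(4)) = (5,7) ∈ E(G2) ✓
  (1,5) → (φ(1),φ(5)) = (5,6) ∈ E(G2) ✓
  (1,6) → (φ(1),φ(6)) = (3,5) ∈ E(G2) ✓
  (2,3) → (φ(2),φ(3)) = (1,2) ∈ E(G2) ✓
  (2,5) → (φ(2),φ(5)) = (1,6) ∈ E(G2) ✓
  (2,6) → (φ(2),φ(6)) = (1,3) ∈ E(G2) ✓
  (2,7) → (φ(2),φ(7)) = (1,4) ∈ E(G2) ✓
  (3,4) → (φ(3),φ(4)) = (2,7) ∈ E(G2) ✓
  (3,5) → (φ(3),φ(5)) = (2,6) ∈ E(G2) ✓
  (3,6) → (φ(3),φ(6)) = (2,3) ∈ E(G2) ✓
  (4,5) → (φ(4),φ(5)) = (6,7) ∈ E(G2) ✓
  (4,6) → (φ(4),φ(6)) = (3,7) ∈ E(G2) ✓
  (4,7) → (φ(4),φ(7)) = (4,7) ∈ E(G2) ✓
  (6,7) → (φ(6),φ(7)) = (3,4) ∈ E(G2) ✓
All 19 edges of G1 map to edges of G2, and |E(G1)| = |E(G2)| = 19, so φ is a bijection on edges as well as vertices. Hence G1 ≅ G2.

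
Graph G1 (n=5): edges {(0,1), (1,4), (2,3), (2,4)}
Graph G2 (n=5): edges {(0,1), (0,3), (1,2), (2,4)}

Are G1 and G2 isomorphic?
Yes, isomorphic

The graphs are isomorphic.
One valid mapping φ: V(G1) → V(G2): 0→3, 1→0, 2→2, 3→4, 4→1

Verify φ preserves adjacency — for each edge of G1, its image is an edge of G2:
  (0,1) → (φ(0),φ(1)) = (0,3) ∈ E(G2) ✓
  (1,4) → (φ(1),φ(4)) = (0,1) ∈ E(G2) ✓
  (2,3) → (φ(2),φ(3)) = (2,4) ∈ E(G2) ✓
  (2,4) → (φ(2),φ(4)) = (1,2) ∈ E(G2) ✓
All 4 edges of G1 map to edges of G2, and |E(G1)| = |E(G2)| = 4, so φ is a bijection on edges as well as vertices. Hence G1 ≅ G2.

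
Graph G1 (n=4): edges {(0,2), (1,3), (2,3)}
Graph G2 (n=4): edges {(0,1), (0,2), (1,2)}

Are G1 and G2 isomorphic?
No, not isomorphic

The graphs are NOT isomorphic.

Connected components of G1: 1 component(s) with vertex sets [[0, 1, 2, 3]], sizes [4].
Connected components of G2: 2 component(s) with vertex sets [[3], [0, 1, 2]], sizes [1, 3].
The number of connected components (and the multiset of component sizes) is an isomorphism invariant — an isomorphism maps each component of G1 bijectively onto a component of G2. Since G1 has 1 component(s) and G2 has 2, they cannot be isomorphic.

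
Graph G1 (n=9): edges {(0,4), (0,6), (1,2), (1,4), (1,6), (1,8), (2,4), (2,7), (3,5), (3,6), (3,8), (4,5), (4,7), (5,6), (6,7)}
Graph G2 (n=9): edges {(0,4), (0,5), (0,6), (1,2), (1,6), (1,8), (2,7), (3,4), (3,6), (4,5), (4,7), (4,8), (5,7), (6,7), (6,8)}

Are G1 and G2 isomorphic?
Yes, isomorphic

The graphs are isomorphic.
One valid mapping φ: V(G1) → V(G2): 0→3, 1→7, 2→5, 3→1, 4→4, 5→8, 6→6, 7→0, 8→2

Verify φ preserves adjacency — for each edge of G1, its image is an edge of G2:
  (0,4) → (φ(0),φ(4)) = (3,4) ∈ E(G2) ✓
  (0,6) → (φ(0),φ(6)) = (3,6) ∈ E(G2) ✓
  (1,2) → (φ(1),φ(2)) = (5,7) ∈ E(G2) ✓
  (1,4) → (φ(1),φ(4)) = (4,7) ∈ E(G2) ✓
  (1,6) → (φ(1),φ(6)) = (6,7) ∈ E(G2) ✓
  (1,8) → (φ(1),φ(8)) = (2,7) ∈ E(G2) ✓
  (2,4) → (φ(2),φ(4)) = (4,5) ∈ E(G2) ✓
  (2,7) → (φ(2),φ(7)) = (0,5) ∈ E(G2) ✓
  (3,5) → (φ(3),φ(5)) = (1,8) ∈ E(G2) ✓
  (3,6) → (φ(3),φ(6)) = (1,6) ∈ E(G2) ✓
  (3,8) → (φ(3),φ(8)) = (1,2) ∈ E(G2) ✓
  (4,5) → (φ(4),φ(5)) = (4,8) ∈ E(G2) ✓
  (4,7) → (φ(4),φ(7)) = (0,4) ∈ E(G2) ✓
  (5,6) → (φ(5),φ(6)) = (6,8) ∈ E(G2) ✓
  (6,7) → (φ(6),φ(7)) = (0,6) ∈ E(G2) ✓
All 15 edges of G1 map to edges of G2, and |E(G1)| = |E(G2)| = 15, so φ is a bijection on edges as well as vertices. Hence G1 ≅ G2.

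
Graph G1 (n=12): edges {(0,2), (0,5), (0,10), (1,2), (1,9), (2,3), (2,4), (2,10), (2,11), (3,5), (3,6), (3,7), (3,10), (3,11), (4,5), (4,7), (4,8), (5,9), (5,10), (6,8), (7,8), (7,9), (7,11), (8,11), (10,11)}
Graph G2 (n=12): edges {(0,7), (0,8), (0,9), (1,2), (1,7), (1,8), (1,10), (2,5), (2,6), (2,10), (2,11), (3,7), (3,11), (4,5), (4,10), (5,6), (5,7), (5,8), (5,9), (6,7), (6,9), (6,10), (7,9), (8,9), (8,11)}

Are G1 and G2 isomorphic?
Yes, isomorphic

The graphs are isomorphic.
One valid mapping φ: V(G1) → V(G2): 0→0, 1→3, 2→7, 3→5, 4→1, 5→8, 6→4, 7→2, 8→10, 9→11, 10→9, 11→6

Verify φ preserves adjacency — for each edge of G1, its image is an edge of G2:
  (0,2) → (φ(0),φ(2)) = (0,7) ∈ E(G2) ✓
  (0,5) → (φ(0),φ(5)) = (0,8) ∈ E(G2) ✓
  (0,10) → (φ(0),φ(10)) = (0,9) ∈ E(G2) ✓
  (1,2) → (φ(1),φ(2)) = (3,7) ∈ E(G2) ✓
  (1,9) → (φ(1),φ(9)) = (3,11) ∈ E(G2) ✓
  (2,3) → (φ(2),φ(3)) = (5,7) ∈ E(G2) ✓
  (2,4) → (φ(2),φ(4)) = (1,7) ∈ E(G2) ✓
  (2,10) → (φ(2),φ(10)) = (7,9) ∈ E(G2) ✓
  (2,11) → (φ(2),φ(11)) = (6,7) ∈ E(G2) ✓
  (3,5) → (φ(3),φ(5)) = (5,8) ∈ E(G2) ✓
  (3,6) → (φ(3),φ(6)) = (4,5) ∈ E(G2) ✓
  (3,7) → (φ(3),φ(7)) = (2,5) ∈ E(G2) ✓
  (3,10) → (φ(3),φ(10)) = (5,9) ∈ E(G2) ✓
  (3,11) → (φ(3),φ(11)) = (5,6) ∈ E(G2) ✓
  (4,5) → (φ(4),φ(5)) = (1,8) ∈ E(G2) ✓
  (4,7) → (φ(4),φ(7)) = (1,2) ∈ E(G2) ✓
  (4,8) → (φ(4),φ(8)) = (1,10) ∈ E(G2) ✓
  (5,9) → (φ(5),φ(9)) = (8,11) ∈ E(G2) ✓
  (5,10) → (φ(5),φ(10)) = (8,9) ∈ E(G2) ✓
  (6,8) → (φ(6),φ(8)) = (4,10) ∈ E(G2) ✓
  (7,8) → (φ(7),φ(8)) = (2,10) ∈ E(G2) ✓
  (7,9) → (φ(7),φ(9)) = (2,11) ∈ E(G2) ✓
  (7,11) → (φ(7),φ(11)) = (2,6) ∈ E(G2) ✓
  (8,11) → (φ(8),φ(11)) = (6,10) ∈ E(G2) ✓
  (10,11) → (φ(10),φ(11)) = (6,9) ∈ E(G2) ✓
All 25 edges of G1 map to edges of G2, and |E(G1)| = |E(G2)| = 25, so φ is a bijection on edges as well as vertices. Hence G1 ≅ G2.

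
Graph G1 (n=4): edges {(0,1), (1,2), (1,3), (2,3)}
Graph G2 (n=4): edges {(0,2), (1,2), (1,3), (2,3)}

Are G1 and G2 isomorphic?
Yes, isomorphic

The graphs are isomorphic.
One valid mapping φ: V(G1) → V(G2): 0→0, 1→2, 2→1, 3→3

Verify φ preserves adjacency — for each edge of G1, its image is an edge of G2:
  (0,1) → (φ(0),φ(1)) = (0,2) ∈ E(G2) ✓
  (1,2) → (φ(1),φ(2)) = (1,2) ∈ E(G2) ✓
  (1,3) → (φ(1),φ(3)) = (2,3) ∈ E(G2) ✓
  (2,3) → (φ(2),φ(3)) = (1,3) ∈ E(G2) ✓
All 4 edges of G1 map to edges of G2, and |E(G1)| = |E(G2)| = 4, so φ is a bijection on edges as well as vertices. Hence G1 ≅ G2.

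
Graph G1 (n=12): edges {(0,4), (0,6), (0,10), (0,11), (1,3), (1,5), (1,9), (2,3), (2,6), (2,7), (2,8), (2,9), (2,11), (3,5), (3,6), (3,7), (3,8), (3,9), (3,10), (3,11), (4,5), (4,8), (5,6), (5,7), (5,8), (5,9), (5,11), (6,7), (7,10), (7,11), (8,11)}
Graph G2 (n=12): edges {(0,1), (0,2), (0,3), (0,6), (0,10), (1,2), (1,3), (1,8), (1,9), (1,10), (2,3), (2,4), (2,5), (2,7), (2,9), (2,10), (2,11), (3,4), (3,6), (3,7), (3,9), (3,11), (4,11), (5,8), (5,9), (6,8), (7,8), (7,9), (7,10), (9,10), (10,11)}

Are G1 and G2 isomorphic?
Yes, isomorphic

The graphs are isomorphic.
One valid mapping φ: V(G1) → V(G2): 0→8, 1→4, 2→10, 3→2, 4→6, 5→3, 6→7, 7→9, 8→0, 9→11, 10→5, 11→1

Verify φ preserves adjacency — for each edge of G1, its image is an edge of G2:
  (0,4) → (φ(0),φ(4)) = (6,8) ∈ E(G2) ✓
  (0,6) → (φ(0),φ(6)) = (7,8) ∈ E(G2) ✓
  (0,10) → (φ(0),φ(10)) = (5,8) ∈ E(G2) ✓
  (0,11) → (φ(0),φ(11)) = (1,8) ∈ E(G2) ✓
  (1,3) → (φ(1),φ(3)) = (2,4) ∈ E(G2) ✓
  (1,5) → (φ(1),φ(5)) = (3,4) ∈ E(G2) ✓
  (1,9) → (φ(1),φ(9)) = (4,11) ∈ E(G2) ✓
  (2,3) → (φ(2),φ(3)) = (2,10) ∈ E(G2) ✓
  (2,6) → (φ(2),φ(6)) = (7,10) ∈ E(G2) ✓
  (2,7) → (φ(2),φ(7)) = (9,10) ∈ E(G2) ✓
  (2,8) → (φ(2),φ(8)) = (0,10) ∈ E(G2) ✓
  (2,9) → (φ(2),φ(9)) = (10,11) ∈ E(G2) ✓
  (2,11) → (φ(2),φ(11)) = (1,10) ∈ E(G2) ✓
  (3,5) → (φ(3),φ(5)) = (2,3) ∈ E(G2) ✓
  (3,6) → (φ(3),φ(6)) = (2,7) ∈ E(G2) ✓
  (3,7) → (φ(3),φ(7)) = (2,9) ∈ E(G2) ✓
  (3,8) → (φ(3),φ(8)) = (0,2) ∈ E(G2) ✓
  (3,9) → (φ(3),φ(9)) = (2,11) ∈ E(G2) ✓
  (3,10) → (φ(3),φ(10)) = (2,5) ∈ E(G2) ✓
  (3,11) → (φ(3),φ(11)) = (1,2) ∈ E(G2) ✓
  (4,5) → (φ(4),φ(5)) = (3,6) ∈ E(G2) ✓
  (4,8) → (φ(4),φ(8)) = (0,6) ∈ E(G2) ✓
  (5,6) → (φ(5),φ(6)) = (3,7) ∈ E(G2) ✓
  (5,7) → (φ(5),φ(7)) = (3,9) ∈ E(G2) ✓
  (5,8) → (φ(5),φ(8)) = (0,3) ∈ E(G2) ✓
  (5,9) → (φ(5),φ(9)) = (3,11) ∈ E(G2) ✓
  (5,11) → (φ(5),φ(11)) = (1,3) ∈ E(G2) ✓
  (6,7) → (φ(6),φ(7)) = (7,9) ∈ E(G2) ✓
  (7,10) → (φ(7),φ(10)) = (5,9) ∈ E(G2) ✓
  (7,11) → (φ(7),φ(11)) = (1,9) ∈ E(G2) ✓
  (8,11) → (φ(8),φ(11)) = (0,1) ∈ E(G2) ✓
All 31 edges of G1 map to edges of G2, and |E(G1)| = |E(G2)| = 31, so φ is a bijection on edges as well as vertices. Hence G1 ≅ G2.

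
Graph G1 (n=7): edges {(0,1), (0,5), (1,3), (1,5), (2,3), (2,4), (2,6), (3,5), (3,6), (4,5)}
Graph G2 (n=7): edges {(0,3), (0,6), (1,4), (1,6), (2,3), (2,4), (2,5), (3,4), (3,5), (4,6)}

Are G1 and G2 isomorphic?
Yes, isomorphic

The graphs are isomorphic.
One valid mapping φ: V(G1) → V(G2): 0→5, 1→2, 2→6, 3→4, 4→0, 5→3, 6→1

Verify φ preserves adjacency — for each edge of G1, its image is an edge of G2:
  (0,1) → (φ(0),φ(1)) = (2,5) ∈ E(G2) ✓
  (0,5) → (φ(0),φ(5)) = (3,5) ∈ E(G2) ✓
  (1,3) → (φ(1),φ(3)) = (2,4) ∈ E(G2) ✓
  (1,5) → (φ(1),φ(5)) = (2,3) ∈ E(G2) ✓
  (2,3) → (φ(2),φ(3)) = (4,6) ∈ E(G2) ✓
  (2,4) → (φ(2),φ(4)) = (0,6) ∈ E(G2) ✓
  (2,6) → (φ(2),φ(6)) = (1,6) ∈ E(G2) ✓
  (3,5) → (φ(3),φ(5)) = (3,4) ∈ E(G2) ✓
  (3,6) → (φ(3),φ(6)) = (1,4) ∈ E(G2) ✓
  (4,5) → (φ(4),φ(5)) = (0,3) ∈ E(G2) ✓
All 10 edges of G1 map to edges of G2, and |E(G1)| = |E(G2)| = 10, so φ is a bijection on edges as well as vertices. Hence G1 ≅ G2.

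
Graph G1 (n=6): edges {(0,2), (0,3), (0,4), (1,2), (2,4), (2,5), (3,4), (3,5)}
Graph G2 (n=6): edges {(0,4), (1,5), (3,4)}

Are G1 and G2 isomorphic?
No, not isomorphic

The graphs are NOT isomorphic.

Counting triangles (3-cliques): G1 has 2, G2 has 0.
Triangle count is an isomorphism invariant, so differing triangle counts rule out isomorphism.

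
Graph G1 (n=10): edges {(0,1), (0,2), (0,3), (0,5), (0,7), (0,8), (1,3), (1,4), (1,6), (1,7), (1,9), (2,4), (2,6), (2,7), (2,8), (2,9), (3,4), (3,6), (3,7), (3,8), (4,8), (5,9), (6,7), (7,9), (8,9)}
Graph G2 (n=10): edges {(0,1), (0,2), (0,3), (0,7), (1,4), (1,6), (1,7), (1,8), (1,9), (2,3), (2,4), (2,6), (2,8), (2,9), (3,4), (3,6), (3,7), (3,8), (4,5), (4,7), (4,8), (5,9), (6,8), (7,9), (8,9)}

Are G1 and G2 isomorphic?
Yes, isomorphic

The graphs are isomorphic.
One valid mapping φ: V(G1) → V(G2): 0→4, 1→2, 2→1, 3→3, 4→0, 5→5, 6→6, 7→8, 8→7, 9→9

Verify φ preserves adjacency — for each edge of G1, its image is an edge of G2:
  (0,1) → (φ(0),φ(1)) = (2,4) ∈ E(G2) ✓
  (0,2) → (φ(0),φ(2)) = (1,4) ∈ E(G2) ✓
  (0,3) → (φ(0),φ(3)) = (3,4) ∈ E(G2) ✓
  (0,5) → (φ(0),φ(5)) = (4,5) ∈ E(G2) ✓
  (0,7) → (φ(0),φ(7)) = (4,8) ∈ E(G2) ✓
  (0,8) → (φ(0),φ(8)) = (4,7) ∈ E(G2) ✓
  (1,3) → (φ(1),φ(3)) = (2,3) ∈ E(G2) ✓
  (1,4) → (φ(1),φ(4)) = (0,2) ∈ E(G2) ✓
  (1,6) → (φ(1),φ(6)) = (2,6) ∈ E(G2) ✓
  (1,7) → (φ(1),φ(7)) = (2,8) ∈ E(G2) ✓
  (1,9) → (φ(1),φ(9)) = (2,9) ∈ E(G2) ✓
  (2,4) → (φ(2),φ(4)) = (0,1) ∈ E(G2) ✓
  (2,6) → (φ(2),φ(6)) = (1,6) ∈ E(G2) ✓
  (2,7) → (φ(2),φ(7)) = (1,8) ∈ E(G2) ✓
  (2,8) → (φ(2),φ(8)) = (1,7) ∈ E(G2) ✓
  (2,9) → (φ(2),φ(9)) = (1,9) ∈ E(G2) ✓
  (3,4) → (φ(3),φ(4)) = (0,3) ∈ E(G2) ✓
  (3,6) → (φ(3),φ(6)) = (3,6) ∈ E(G2) ✓
  (3,7) → (φ(3),φ(7)) = (3,8) ∈ E(G2) ✓
  (3,8) → (φ(3),φ(8)) = (3,7) ∈ E(G2) ✓
  (4,8) → (φ(4),φ(8)) = (0,7) ∈ E(G2) ✓
  (5,9) → (φ(5),φ(9)) = (5,9) ∈ E(G2) ✓
  (6,7) → (φ(6),φ(7)) = (6,8) ∈ E(G2) ✓
  (7,9) → (φ(7),φ(9)) = (8,9) ∈ E(G2) ✓
  (8,9) → (φ(8),φ(9)) = (7,9) ∈ E(G2) ✓
All 25 edges of G1 map to edges of G2, and |E(G1)| = |E(G2)| = 25, so φ is a bijection on edges as well as vertices. Hence G1 ≅ G2.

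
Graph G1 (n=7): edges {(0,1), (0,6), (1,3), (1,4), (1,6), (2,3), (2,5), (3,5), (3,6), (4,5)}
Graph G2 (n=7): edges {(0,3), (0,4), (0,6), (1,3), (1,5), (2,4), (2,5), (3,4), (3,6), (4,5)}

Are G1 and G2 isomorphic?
Yes, isomorphic

The graphs are isomorphic.
One valid mapping φ: V(G1) → V(G2): 0→6, 1→3, 2→2, 3→4, 4→1, 5→5, 6→0

Verify φ preserves adjacency — for each edge of G1, its image is an edge of G2:
  (0,1) → (φ(0),φ(1)) = (3,6) ∈ E(G2) ✓
  (0,6) → (φ(0),φ(6)) = (0,6) ∈ E(G2) ✓
  (1,3) → (φ(1),φ(3)) = (3,4) ∈ E(G2) ✓
  (1,4) → (φ(1),φ(4)) = (1,3) ∈ E(G2) ✓
  (1,6) → (φ(1),φ(6)) = (0,3) ∈ E(G2) ✓
  (2,3) → (φ(2),φ(3)) = (2,4) ∈ E(G2) ✓
  (2,5) → (φ(2),φ(5)) = (2,5) ∈ E(G2) ✓
  (3,5) → (φ(3),φ(5)) = (4,5) ∈ E(G2) ✓
  (3,6) → (φ(3),φ(6)) = (0,4) ∈ E(G2) ✓
  (4,5) → (φ(4),φ(5)) = (1,5) ∈ E(G2) ✓
All 10 edges of G1 map to edges of G2, and |E(G1)| = |E(G2)| = 10, so φ is a bijection on edges as well as vertices. Hence G1 ≅ G2.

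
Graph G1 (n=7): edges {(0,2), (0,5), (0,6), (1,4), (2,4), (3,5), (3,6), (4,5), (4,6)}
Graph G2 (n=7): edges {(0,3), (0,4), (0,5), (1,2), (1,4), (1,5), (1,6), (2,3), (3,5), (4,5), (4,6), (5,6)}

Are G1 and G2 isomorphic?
No, not isomorphic

The graphs are NOT isomorphic.

Counting triangles (3-cliques): G1 has 0, G2 has 6.
Triangle count is an isomorphism invariant, so differing triangle counts rule out isomorphism.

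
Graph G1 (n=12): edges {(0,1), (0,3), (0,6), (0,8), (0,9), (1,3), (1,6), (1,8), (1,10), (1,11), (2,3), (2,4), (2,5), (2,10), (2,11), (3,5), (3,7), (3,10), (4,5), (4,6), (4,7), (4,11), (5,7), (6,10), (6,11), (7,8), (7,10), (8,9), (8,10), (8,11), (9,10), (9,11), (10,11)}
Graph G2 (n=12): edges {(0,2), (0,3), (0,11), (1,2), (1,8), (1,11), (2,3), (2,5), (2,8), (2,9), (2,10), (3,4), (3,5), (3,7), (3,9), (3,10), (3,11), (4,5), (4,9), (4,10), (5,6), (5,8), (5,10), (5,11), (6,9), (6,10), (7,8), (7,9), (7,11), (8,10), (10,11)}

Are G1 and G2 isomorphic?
No, not isomorphic

The graphs are NOT isomorphic.

Counting triangles (3-cliques): G1 has 25, G2 has 21.
Triangle count is an isomorphism invariant, so differing triangle counts rule out isomorphism.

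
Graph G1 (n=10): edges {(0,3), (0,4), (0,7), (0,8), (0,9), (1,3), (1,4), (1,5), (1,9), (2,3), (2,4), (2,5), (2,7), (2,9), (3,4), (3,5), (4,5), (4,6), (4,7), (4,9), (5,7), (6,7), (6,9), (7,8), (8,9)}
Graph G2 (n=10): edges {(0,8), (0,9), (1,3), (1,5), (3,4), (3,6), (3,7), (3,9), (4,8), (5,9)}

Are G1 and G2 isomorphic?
No, not isomorphic

The graphs are NOT isomorphic.

Connected components of G1: 1 component(s) with vertex sets [[0, 1, 2, 3, 4, 5, 6, 7, 8, 9]], sizes [10].
Connected components of G2: 2 component(s) with vertex sets [[2], [0, 1, 3, 4, 5, 6, 7, 8, 9]], sizes [1, 9].
The number of connected components (and the multiset of component sizes) is an isomorphism invariant — an isomorphism maps each component of G1 bijectively onto a component of G2. Since G1 has 1 component(s) and G2 has 2, they cannot be isomorphic.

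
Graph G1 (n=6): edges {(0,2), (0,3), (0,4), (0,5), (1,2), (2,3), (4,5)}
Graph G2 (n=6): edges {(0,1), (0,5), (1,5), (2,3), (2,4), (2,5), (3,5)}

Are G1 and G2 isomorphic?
Yes, isomorphic

The graphs are isomorphic.
One valid mapping φ: V(G1) → V(G2): 0→5, 1→4, 2→2, 3→3, 4→0, 5→1

Verify φ preserves adjacency — for each edge of G1, its image is an edge of G2:
  (0,2) → (φ(0),φ(2)) = (2,5) ∈ E(G2) ✓
  (0,3) → (φ(0),φ(3)) = (3,5) ∈ E(G2) ✓
  (0,4) → (φ(0),φ(4)) = (0,5) ∈ E(G2) ✓
  (0,5) → (φ(0),φ(5)) = (1,5) ∈ E(G2) ✓
  (1,2) → (φ(1),φ(2)) = (2,4) ∈ E(G2) ✓
  (2,3) → (φ(2),φ(3)) = (2,3) ∈ E(G2) ✓
  (4,5) → (φ(4),φ(5)) = (0,1) ∈ E(G2) ✓
All 7 edges of G1 map to edges of G2, and |E(G1)| = |E(G2)| = 7, so φ is a bijection on edges as well as vertices. Hence G1 ≅ G2.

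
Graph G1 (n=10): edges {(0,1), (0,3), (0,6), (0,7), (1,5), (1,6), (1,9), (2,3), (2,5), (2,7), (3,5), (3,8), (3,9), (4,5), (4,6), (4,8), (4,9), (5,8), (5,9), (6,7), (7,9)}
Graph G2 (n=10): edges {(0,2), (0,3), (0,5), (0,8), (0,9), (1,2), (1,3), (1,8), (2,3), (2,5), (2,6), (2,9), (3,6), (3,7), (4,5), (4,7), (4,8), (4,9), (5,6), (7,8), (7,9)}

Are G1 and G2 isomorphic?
Yes, isomorphic

The graphs are isomorphic.
One valid mapping φ: V(G1) → V(G2): 0→7, 1→9, 2→1, 3→3, 4→5, 5→2, 6→4, 7→8, 8→6, 9→0

Verify φ preserves adjacency — for each edge of G1, its image is an edge of G2:
  (0,1) → (φ(0),φ(1)) = (7,9) ∈ E(G2) ✓
  (0,3) → (φ(0),φ(3)) = (3,7) ∈ E(G2) ✓
  (0,6) → (φ(0),φ(6)) = (4,7) ∈ E(G2) ✓
  (0,7) → (φ(0),φ(7)) = (7,8) ∈ E(G2) ✓
  (1,5) → (φ(1),φ(5)) = (2,9) ∈ E(G2) ✓
  (1,6) → (φ(1),φ(6)) = (4,9) ∈ E(G2) ✓
  (1,9) → (φ(1),φ(9)) = (0,9) ∈ E(G2) ✓
  (2,3) → (φ(2),φ(3)) = (1,3) ∈ E(G2) ✓
  (2,5) → (φ(2),φ(5)) = (1,2) ∈ E(G2) ✓
  (2,7) → (φ(2),φ(7)) = (1,8) ∈ E(G2) ✓
  (3,5) → (φ(3),φ(5)) = (2,3) ∈ E(G2) ✓
  (3,8) → (φ(3),φ(8)) = (3,6) ∈ E(G2) ✓
  (3,9) → (φ(3),φ(9)) = (0,3) ∈ E(G2) ✓
  (4,5) → (φ(4),φ(5)) = (2,5) ∈ E(G2) ✓
  (4,6) → (φ(4),φ(6)) = (4,5) ∈ E(G2) ✓
  (4,8) → (φ(4),φ(8)) = (5,6) ∈ E(G2) ✓
  (4,9) → (φ(4),φ(9)) = (0,5) ∈ E(G2) ✓
  (5,8) → (φ(5),φ(8)) = (2,6) ∈ E(G2) ✓
  (5,9) → (φ(5),φ(9)) = (0,2) ∈ E(G2) ✓
  (6,7) → (φ(6),φ(7)) = (4,8) ∈ E(G2) ✓
  (7,9) → (φ(7),φ(9)) = (0,8) ∈ E(G2) ✓
All 21 edges of G1 map to edges of G2, and |E(G1)| = |E(G2)| = 21, so φ is a bijection on edges as well as vertices. Hence G1 ≅ G2.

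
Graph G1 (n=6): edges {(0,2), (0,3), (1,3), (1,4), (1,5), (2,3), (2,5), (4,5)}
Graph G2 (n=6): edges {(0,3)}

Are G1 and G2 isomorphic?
No, not isomorphic

The graphs are NOT isomorphic.

Connected components of G1: 1 component(s) with vertex sets [[0, 1, 2, 3, 4, 5]], sizes [6].
Connected components of G2: 5 component(s) with vertex sets [[1], [2], [4], [5], [0, 3]], sizes [1, 1, 1, 1, 2].
The number of connected components (and the multiset of component sizes) is an isomorphism invariant — an isomorphism maps each component of G1 bijectively onto a component of G2. Since G1 has 1 component(s) and G2 has 5, they cannot be isomorphic.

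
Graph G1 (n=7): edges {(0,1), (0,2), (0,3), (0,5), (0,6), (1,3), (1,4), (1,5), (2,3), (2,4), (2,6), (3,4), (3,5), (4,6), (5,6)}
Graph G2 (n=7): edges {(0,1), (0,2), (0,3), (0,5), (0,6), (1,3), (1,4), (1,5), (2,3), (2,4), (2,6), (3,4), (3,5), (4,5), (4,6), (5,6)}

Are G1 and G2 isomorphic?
No, not isomorphic

The graphs are NOT isomorphic.

Counting edges: G1 has 15 edge(s); G2 has 16 edge(s).
Edge count is an isomorphism invariant (a bijection on vertices induces a bijection on edges), so differing edge counts rule out isomorphism.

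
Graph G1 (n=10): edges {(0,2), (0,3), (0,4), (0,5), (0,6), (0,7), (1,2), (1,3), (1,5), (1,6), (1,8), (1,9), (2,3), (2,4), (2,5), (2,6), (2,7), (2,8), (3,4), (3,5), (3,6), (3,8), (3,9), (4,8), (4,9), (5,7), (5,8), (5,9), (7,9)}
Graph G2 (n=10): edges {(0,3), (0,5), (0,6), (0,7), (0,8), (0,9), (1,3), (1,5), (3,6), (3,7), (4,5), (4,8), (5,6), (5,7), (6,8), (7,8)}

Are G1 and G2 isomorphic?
No, not isomorphic

The graphs are NOT isomorphic.

Counting triangles (3-cliques): G1 has 31, G2 has 6.
Triangle count is an isomorphism invariant, so differing triangle counts rule out isomorphism.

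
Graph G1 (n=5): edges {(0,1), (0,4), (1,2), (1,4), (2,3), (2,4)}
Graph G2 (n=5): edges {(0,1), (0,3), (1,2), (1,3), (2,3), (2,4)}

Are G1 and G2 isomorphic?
Yes, isomorphic

The graphs are isomorphic.
One valid mapping φ: V(G1) → V(G2): 0→0, 1→1, 2→2, 3→4, 4→3

Verify φ preserves adjacency — for each edge of G1, its image is an edge of G2:
  (0,1) → (φ(0),φ(1)) = (0,1) ∈ E(G2) ✓
  (0,4) → (φ(0),φ(4)) = (0,3) ∈ E(G2) ✓
  (1,2) → (φ(1),φ(2)) = (1,2) ∈ E(G2) ✓
  (1,4) → (φ(1),φ(4)) = (1,3) ∈ E(G2) ✓
  (2,3) → (φ(2),φ(3)) = (2,4) ∈ E(G2) ✓
  (2,4) → (φ(2),φ(4)) = (2,3) ∈ E(G2) ✓
All 6 edges of G1 map to edges of G2, and |E(G1)| = |E(G2)| = 6, so φ is a bijection on edges as well as vertices. Hence G1 ≅ G2.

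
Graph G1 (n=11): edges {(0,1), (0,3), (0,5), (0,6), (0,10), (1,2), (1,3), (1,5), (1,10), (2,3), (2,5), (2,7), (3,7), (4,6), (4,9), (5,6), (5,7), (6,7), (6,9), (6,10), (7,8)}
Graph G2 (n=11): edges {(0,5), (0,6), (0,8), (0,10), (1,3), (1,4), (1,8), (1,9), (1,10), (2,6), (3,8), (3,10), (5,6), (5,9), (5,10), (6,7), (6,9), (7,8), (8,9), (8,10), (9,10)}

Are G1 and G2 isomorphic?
No, not isomorphic

The graphs are NOT isomorphic.

Counting triangles (3-cliques): G1 has 11, G2 has 12.
Triangle count is an isomorphism invariant, so differing triangle counts rule out isomorphism.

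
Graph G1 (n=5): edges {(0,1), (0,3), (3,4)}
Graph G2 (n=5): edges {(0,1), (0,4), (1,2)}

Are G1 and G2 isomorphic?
Yes, isomorphic

The graphs are isomorphic.
One valid mapping φ: V(G1) → V(G2): 0→1, 1→2, 2→3, 3→0, 4→4

Verify φ preserves adjacency — for each edge of G1, its image is an edge of G2:
  (0,1) → (φ(0),φ(1)) = (1,2) ∈ E(G2) ✓
  (0,3) → (φ(0),φ(3)) = (0,1) ∈ E(G2) ✓
  (3,4) → (φ(3),φ(4)) = (0,4) ∈ E(G2) ✓
All 3 edges of G1 map to edges of G2, and |E(G1)| = |E(G2)| = 3, so φ is a bijection on edges as well as vertices. Hence G1 ≅ G2.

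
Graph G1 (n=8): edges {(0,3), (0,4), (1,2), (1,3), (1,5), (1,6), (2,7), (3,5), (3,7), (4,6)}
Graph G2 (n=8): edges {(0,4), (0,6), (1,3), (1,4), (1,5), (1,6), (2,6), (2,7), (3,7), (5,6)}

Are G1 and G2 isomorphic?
Yes, isomorphic

The graphs are isomorphic.
One valid mapping φ: V(G1) → V(G2): 0→3, 1→6, 2→0, 3→1, 4→7, 5→5, 6→2, 7→4

Verify φ preserves adjacency — for each edge of G1, its image is an edge of G2:
  (0,3) → (φ(0),φ(3)) = (1,3) ∈ E(G2) ✓
  (0,4) → (φ(0),φ(4)) = (3,7) ∈ E(G2) ✓
  (1,2) → (φ(1),φ(2)) = (0,6) ∈ E(G2) ✓
  (1,3) → (φ(1),φ(3)) = (1,6) ∈ E(G2) ✓
  (1,5) → (φ(1),φ(5)) = (5,6) ∈ E(G2) ✓
  (1,6) → (φ(1),φ(6)) = (2,6) ∈ E(G2) ✓
  (2,7) → (φ(2),φ(7)) = (0,4) ∈ E(G2) ✓
  (3,5) → (φ(3),φ(5)) = (1,5) ∈ E(G2) ✓
  (3,7) → (φ(3),φ(7)) = (1,4) ∈ E(G2) ✓
  (4,6) → (φ(4),φ(6)) = (2,7) ∈ E(G2) ✓
All 10 edges of G1 map to edges of G2, and |E(G1)| = |E(G2)| = 10, so φ is a bijection on edges as well as vertices. Hence G1 ≅ G2.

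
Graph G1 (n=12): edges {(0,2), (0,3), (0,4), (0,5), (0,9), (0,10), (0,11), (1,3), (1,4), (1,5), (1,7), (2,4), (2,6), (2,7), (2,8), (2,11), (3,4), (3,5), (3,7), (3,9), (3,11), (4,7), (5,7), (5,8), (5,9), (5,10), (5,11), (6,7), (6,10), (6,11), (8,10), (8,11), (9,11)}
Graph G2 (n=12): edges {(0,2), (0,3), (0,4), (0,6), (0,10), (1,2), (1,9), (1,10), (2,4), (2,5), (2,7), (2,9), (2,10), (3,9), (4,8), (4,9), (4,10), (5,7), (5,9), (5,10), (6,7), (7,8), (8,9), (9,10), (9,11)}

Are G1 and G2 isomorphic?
No, not isomorphic

The graphs are NOT isomorphic.

Counting triangles (3-cliques): G1 has 27, G2 has 15.
Triangle count is an isomorphism invariant, so differing triangle counts rule out isomorphism.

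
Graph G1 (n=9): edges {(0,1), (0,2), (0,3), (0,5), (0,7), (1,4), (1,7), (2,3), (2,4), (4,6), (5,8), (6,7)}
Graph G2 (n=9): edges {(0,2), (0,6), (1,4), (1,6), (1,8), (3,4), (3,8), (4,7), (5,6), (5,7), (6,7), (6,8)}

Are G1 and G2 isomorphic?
Yes, isomorphic

The graphs are isomorphic.
One valid mapping φ: V(G1) → V(G2): 0→6, 1→1, 2→7, 3→5, 4→4, 5→0, 6→3, 7→8, 8→2

Verify φ preserves adjacency — for each edge of G1, its image is an edge of G2:
  (0,1) → (φ(0),φ(1)) = (1,6) ∈ E(G2) ✓
  (0,2) → (φ(0),φ(2)) = (6,7) ∈ E(G2) ✓
  (0,3) → (φ(0),φ(3)) = (5,6) ∈ E(G2) ✓
  (0,5) → (φ(0),φ(5)) = (0,6) ∈ E(G2) ✓
  (0,7) → (φ(0),φ(7)) = (6,8) ∈ E(G2) ✓
  (1,4) → (φ(1),φ(4)) = (1,4) ∈ E(G2) ✓
  (1,7) → (φ(1),φ(7)) = (1,8) ∈ E(G2) ✓
  (2,3) → (φ(2),φ(3)) = (5,7) ∈ E(G2) ✓
  (2,4) → (φ(2),φ(4)) = (4,7) ∈ E(G2) ✓
  (4,6) → (φ(4),φ(6)) = (3,4) ∈ E(G2) ✓
  (5,8) → (φ(5),φ(8)) = (0,2) ∈ E(G2) ✓
  (6,7) → (φ(6),φ(7)) = (3,8) ∈ E(G2) ✓
All 12 edges of G1 map to edges of G2, and |E(G1)| = |E(G2)| = 12, so φ is a bijection on edges as well as vertices. Hence G1 ≅ G2.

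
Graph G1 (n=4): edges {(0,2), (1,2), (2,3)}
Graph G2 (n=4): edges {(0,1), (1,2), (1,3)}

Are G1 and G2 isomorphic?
Yes, isomorphic

The graphs are isomorphic.
One valid mapping φ: V(G1) → V(G2): 0→0, 1→2, 2→1, 3→3

Verify φ preserves adjacency — for each edge of G1, its image is an edge of G2:
  (0,2) → (φ(0),φ(2)) = (0,1) ∈ E(G2) ✓
  (1,2) → (φ(1),φ(2)) = (1,2) ∈ E(G2) ✓
  (2,3) → (φ(2),φ(3)) = (1,3) ∈ E(G2) ✓
All 3 edges of G1 map to edges of G2, and |E(G1)| = |E(G2)| = 3, so φ is a bijection on edges as well as vertices. Hence G1 ≅ G2.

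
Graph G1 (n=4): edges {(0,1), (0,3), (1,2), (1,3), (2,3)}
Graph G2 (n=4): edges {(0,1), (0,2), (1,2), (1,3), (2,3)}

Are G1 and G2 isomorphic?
Yes, isomorphic

The graphs are isomorphic.
One valid mapping φ: V(G1) → V(G2): 0→0, 1→2, 2→3, 3→1

Verify φ preserves adjacency — for each edge of G1, its image is an edge of G2:
  (0,1) → (φ(0),φ(1)) = (0,2) ∈ E(G2) ✓
  (0,3) → (φ(0),φ(3)) = (0,1) ∈ E(G2) ✓
  (1,2) → (φ(1),φ(2)) = (2,3) ∈ E(G2) ✓
  (1,3) → (φ(1),φ(3)) = (1,2) ∈ E(G2) ✓
  (2,3) → (φ(2),φ(3)) = (1,3) ∈ E(G2) ✓
All 5 edges of G1 map to edges of G2, and |E(G1)| = |E(G2)| = 5, so φ is a bijection on edges as well as vertices. Hence G1 ≅ G2.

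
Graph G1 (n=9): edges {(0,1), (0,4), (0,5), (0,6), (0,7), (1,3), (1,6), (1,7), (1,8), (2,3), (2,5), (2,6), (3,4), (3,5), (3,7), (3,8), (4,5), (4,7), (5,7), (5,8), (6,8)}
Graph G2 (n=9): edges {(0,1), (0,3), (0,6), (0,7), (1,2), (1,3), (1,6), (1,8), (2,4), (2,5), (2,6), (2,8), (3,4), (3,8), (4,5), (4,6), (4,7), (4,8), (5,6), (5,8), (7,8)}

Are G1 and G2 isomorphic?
Yes, isomorphic

The graphs are isomorphic.
One valid mapping φ: V(G1) → V(G2): 0→6, 1→1, 2→7, 3→8, 4→5, 5→4, 6→0, 7→2, 8→3

Verify φ preserves adjacency — for each edge of G1, its image is an edge of G2:
  (0,1) → (φ(0),φ(1)) = (1,6) ∈ E(G2) ✓
  (0,4) → (φ(0),φ(4)) = (5,6) ∈ E(G2) ✓
  (0,5) → (φ(0),φ(5)) = (4,6) ∈ E(G2) ✓
  (0,6) → (φ(0),φ(6)) = (0,6) ∈ E(G2) ✓
  (0,7) → (φ(0),φ(7)) = (2,6) ∈ E(G2) ✓
  (1,3) → (φ(1),φ(3)) = (1,8) ∈ E(G2) ✓
  (1,6) → (φ(1),φ(6)) = (0,1) ∈ E(G2) ✓
  (1,7) → (φ(1),φ(7)) = (1,2) ∈ E(G2) ✓
  (1,8) → (φ(1),φ(8)) = (1,3) ∈ E(G2) ✓
  (2,3) → (φ(2),φ(3)) = (7,8) ∈ E(G2) ✓
  (2,5) → (φ(2),φ(5)) = (4,7) ∈ E(G2) ✓
  (2,6) → (φ(2),φ(6)) = (0,7) ∈ E(G2) ✓
  (3,4) → (φ(3),φ(4)) = (5,8) ∈ E(G2) ✓
  (3,5) → (φ(3),φ(5)) = (4,8) ∈ E(G2) ✓
  (3,7) → (φ(3),φ(7)) = (2,8) ∈ E(G2) ✓
  (3,8) → (φ(3),φ(8)) = (3,8) ∈ E(G2) ✓
  (4,5) → (φ(4),φ(5)) = (4,5) ∈ E(G2) ✓
  (4,7) → (φ(4),φ(7)) = (2,5) ∈ E(G2) ✓
  (5,7) → (φ(5),φ(7)) = (2,4) ∈ E(G2) ✓
  (5,8) → (φ(5),φ(8)) = (3,4) ∈ E(G2) ✓
  (6,8) → (φ(6),φ(8)) = (0,3) ∈ E(G2) ✓
All 21 edges of G1 map to edges of G2, and |E(G1)| = |E(G2)| = 21, so φ is a bijection on edges as well as vertices. Hence G1 ≅ G2.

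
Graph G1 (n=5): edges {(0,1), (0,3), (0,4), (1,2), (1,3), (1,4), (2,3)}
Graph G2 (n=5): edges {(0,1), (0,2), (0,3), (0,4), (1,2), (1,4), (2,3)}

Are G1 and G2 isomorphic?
Yes, isomorphic

The graphs are isomorphic.
One valid mapping φ: V(G1) → V(G2): 0→1, 1→0, 2→3, 3→2, 4→4

Verify φ preserves adjacency — for each edge of G1, its image is an edge of G2:
  (0,1) → (φ(0),φ(1)) = (0,1) ∈ E(G2) ✓
  (0,3) → (φ(0),φ(3)) = (1,2) ∈ E(G2) ✓
  (0,4) → (φ(0),φ(4)) = (1,4) ∈ E(G2) ✓
  (1,2) → (φ(1),φ(2)) = (0,3) ∈ E(G2) ✓
  (1,3) → (φ(1),φ(3)) = (0,2) ∈ E(G2) ✓
  (1,4) → (φ(1),φ(4)) = (0,4) ∈ E(G2) ✓
  (2,3) → (φ(2),φ(3)) = (2,3) ∈ E(G2) ✓
All 7 edges of G1 map to edges of G2, and |E(G1)| = |E(G2)| = 7, so φ is a bijection on edges as well as vertices. Hence G1 ≅ G2.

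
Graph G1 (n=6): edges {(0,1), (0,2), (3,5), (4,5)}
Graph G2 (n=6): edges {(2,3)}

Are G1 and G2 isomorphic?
No, not isomorphic

The graphs are NOT isomorphic.

Connected components of G1: 2 component(s) with vertex sets [[0, 1, 2], [3, 4, 5]], sizes [3, 3].
Connected components of G2: 5 component(s) with vertex sets [[0], [1], [4], [5], [2, 3]], sizes [1, 1, 1, 1, 2].
The number of connected components (and the multiset of component sizes) is an isomorphism invariant — an isomorphism maps each component of G1 bijectively onto a component of G2. Since G1 has 2 component(s) and G2 has 5, they cannot be isomorphic.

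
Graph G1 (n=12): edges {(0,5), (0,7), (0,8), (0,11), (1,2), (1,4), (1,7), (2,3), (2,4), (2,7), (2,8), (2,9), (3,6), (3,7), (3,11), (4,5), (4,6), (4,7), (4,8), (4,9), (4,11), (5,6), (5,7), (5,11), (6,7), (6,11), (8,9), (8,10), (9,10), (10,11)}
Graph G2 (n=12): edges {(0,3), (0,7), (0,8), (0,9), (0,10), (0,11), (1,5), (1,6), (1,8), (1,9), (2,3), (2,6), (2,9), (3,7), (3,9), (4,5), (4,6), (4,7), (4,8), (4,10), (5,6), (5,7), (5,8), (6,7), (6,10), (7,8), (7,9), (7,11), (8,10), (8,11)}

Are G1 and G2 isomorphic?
Yes, isomorphic

The graphs are isomorphic.
One valid mapping φ: V(G1) → V(G2): 0→1, 1→11, 2→0, 3→10, 4→7, 5→5, 6→4, 7→8, 8→9, 9→3, 10→2, 11→6

Verify φ preserves adjacency — for each edge of G1, its image is an edge of G2:
  (0,5) → (φ(0),φ(5)) = (1,5) ∈ E(G2) ✓
  (0,7) → (φ(0),φ(7)) = (1,8) ∈ E(G2) ✓
  (0,8) → (φ(0),φ(8)) = (1,9) ∈ E(G2) ✓
  (0,11) → (φ(0),φ(11)) = (1,6) ∈ E(G2) ✓
  (1,2) → (φ(1),φ(2)) = (0,11) ∈ E(G2) ✓
  (1,4) → (φ(1),φ(4)) = (7,11) ∈ E(G2) ✓
  (1,7) → (φ(1),φ(7)) = (8,11) ∈ E(G2) ✓
  (2,3) → (φ(2),φ(3)) = (0,10) ∈ E(G2) ✓
  (2,4) → (φ(2),φ(4)) = (0,7) ∈ E(G2) ✓
  (2,7) → (φ(2),φ(7)) = (0,8) ∈ E(G2) ✓
  (2,8) → (φ(2),φ(8)) = (0,9) ∈ E(G2) ✓
  (2,9) → (φ(2),φ(9)) = (0,3) ∈ E(G2) ✓
  (3,6) → (φ(3),φ(6)) = (4,10) ∈ E(G2) ✓
  (3,7) → (φ(3),φ(7)) = (8,10) ∈ E(G2) ✓
  (3,11) → (φ(3),φ(11)) = (6,10) ∈ E(G2) ✓
  (4,5) → (φ(4),φ(5)) = (5,7) ∈ E(G2) ✓
  (4,6) → (φ(4),φ(6)) = (4,7) ∈ E(G2) ✓
  (4,7) → (φ(4),φ(7)) = (7,8) ∈ E(G2) ✓
  (4,8) → (φ(4),φ(8)) = (7,9) ∈ E(G2) ✓
  (4,9) → (φ(4),φ(9)) = (3,7) ∈ E(G2) ✓
  (4,11) → (φ(4),φ(11)) = (6,7) ∈ E(G2) ✓
  (5,6) → (φ(5),φ(6)) = (4,5) ∈ E(G2) ✓
  (5,7) → (φ(5),φ(7)) = (5,8) ∈ E(G2) ✓
  (5,11) → (φ(5),φ(11)) = (5,6) ∈ E(G2) ✓
  (6,7) → (φ(6),φ(7)) = (4,8) ∈ E(G2) ✓
  (6,11) → (φ(6),φ(11)) = (4,6) ∈ E(G2) ✓
  (8,9) → (φ(8),φ(9)) = (3,9) ∈ E(G2) ✓
  (8,10) → (φ(8),φ(10)) = (2,9) ∈ E(G2) ✓
  (9,10) → (φ(9),φ(10)) = (2,3) ∈ E(G2) ✓
  (10,11) → (φ(10),φ(11)) = (2,6) ∈ E(G2) ✓
All 30 edges of G1 map to edges of G2, and |E(G1)| = |E(G2)| = 30, so φ is a bijection on edges as well as vertices. Hence G1 ≅ G2.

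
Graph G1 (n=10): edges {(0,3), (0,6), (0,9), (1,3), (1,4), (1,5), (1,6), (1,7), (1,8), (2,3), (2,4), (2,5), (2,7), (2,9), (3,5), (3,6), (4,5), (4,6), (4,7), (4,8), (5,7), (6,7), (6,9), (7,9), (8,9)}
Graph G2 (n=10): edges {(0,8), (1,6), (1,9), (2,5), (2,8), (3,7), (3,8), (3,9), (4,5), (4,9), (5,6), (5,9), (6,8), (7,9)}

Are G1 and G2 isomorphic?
No, not isomorphic

The graphs are NOT isomorphic.

Degrees in G1: deg(0)=3, deg(1)=6, deg(2)=5, deg(3)=5, deg(4)=6, deg(5)=5, deg(6)=6, deg(7)=6, deg(8)=3, deg(9)=5.
Sorted degree sequence of G1: [6, 6, 6, 6, 5, 5, 5, 5, 3, 3].
Degrees in G2: deg(0)=1, deg(1)=2, deg(2)=2, deg(3)=3, deg(4)=2, deg(5)=4, deg(6)=3, deg(7)=2, deg(8)=4, deg(9)=5.
Sorted degree sequence of G2: [5, 4, 4, 3, 3, 2, 2, 2, 2, 1].
The (sorted) degree sequence is an isomorphism invariant, so since G1 and G2 have different degree sequences they cannot be isomorphic.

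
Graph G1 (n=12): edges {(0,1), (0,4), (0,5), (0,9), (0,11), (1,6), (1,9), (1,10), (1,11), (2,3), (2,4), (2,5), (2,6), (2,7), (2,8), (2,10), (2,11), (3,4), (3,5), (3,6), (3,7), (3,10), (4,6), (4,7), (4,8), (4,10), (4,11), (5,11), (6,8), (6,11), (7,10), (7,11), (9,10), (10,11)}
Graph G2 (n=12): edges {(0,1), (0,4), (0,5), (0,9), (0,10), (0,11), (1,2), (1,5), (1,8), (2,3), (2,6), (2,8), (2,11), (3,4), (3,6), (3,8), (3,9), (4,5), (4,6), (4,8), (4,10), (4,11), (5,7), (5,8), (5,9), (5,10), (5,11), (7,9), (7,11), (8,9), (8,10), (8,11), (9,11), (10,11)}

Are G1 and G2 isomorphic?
Yes, isomorphic

The graphs are isomorphic.
One valid mapping φ: V(G1) → V(G2): 0→2, 1→3, 2→5, 3→0, 4→11, 5→1, 6→9, 7→10, 8→7, 9→6, 10→4, 11→8

Verify φ preserves adjacency — for each edge of G1, its image is an edge of G2:
  (0,1) → (φ(0),φ(1)) = (2,3) ∈ E(G2) ✓
  (0,4) → (φ(0),φ(4)) = (2,11) ∈ E(G2) ✓
  (0,5) → (φ(0),φ(5)) = (1,2) ∈ E(G2) ✓
  (0,9) → (φ(0),φ(9)) = (2,6) ∈ E(G2) ✓
  (0,11) → (φ(0),φ(11)) = (2,8) ∈ E(G2) ✓
  (1,6) → (φ(1),φ(6)) = (3,9) ∈ E(G2) ✓
  (1,9) → (φ(1),φ(9)) = (3,6) ∈ E(G2) ✓
  (1,10) → (φ(1),φ(10)) = (3,4) ∈ E(G2) ✓
  (1,11) → (φ(1),φ(11)) = (3,8) ∈ E(G2) ✓
  (2,3) → (φ(2),φ(3)) = (0,5) ∈ E(G2) ✓
  (2,4) → (φ(2),φ(4)) = (5,11) ∈ E(G2) ✓
  (2,5) → (φ(2),φ(5)) = (1,5) ∈ E(G2) ✓
  (2,6) → (φ(2),φ(6)) = (5,9) ∈ E(G2) ✓
  (2,7) → (φ(2),φ(7)) = (5,10) ∈ E(G2) ✓
  (2,8) → (φ(2),φ(8)) = (5,7) ∈ E(G2) ✓
  (2,10) → (φ(2),φ(10)) = (4,5) ∈ E(G2) ✓
  (2,11) → (φ(2),φ(11)) = (5,8) ∈ E(G2) ✓
  (3,4) → (φ(3),φ(4)) = (0,11) ∈ E(G2) ✓
  (3,5) → (φ(3),φ(5)) = (0,1) ∈ E(G2) ✓
  (3,6) → (φ(3),φ(6)) = (0,9) ∈ E(G2) ✓
  (3,7) → (φ(3),φ(7)) = (0,10) ∈ E(G2) ✓
  (3,10) → (φ(3),φ(10)) = (0,4) ∈ E(G2) ✓
  (4,6) → (φ(4),φ(6)) = (9,11) ∈ E(G2) ✓
  (4,7) → (φ(4),φ(7)) = (10,11) ∈ E(G2) ✓
  (4,8) → (φ(4),φ(8)) = (7,11) ∈ E(G2) ✓
  (4,10) → (φ(4),φ(10)) = (4,11) ∈ E(G2) ✓
  (4,11) → (φ(4),φ(11)) = (8,11) ∈ E(G2) ✓
  (5,11) → (φ(5),φ(11)) = (1,8) ∈ E(G2) ✓
  (6,8) → (φ(6),φ(8)) = (7,9) ∈ E(G2) ✓
  (6,11) → (φ(6),φ(11)) = (8,9) ∈ E(G2) ✓
  (7,10) → (φ(7),φ(10)) = (4,10) ∈ E(G2) ✓
  (7,11) → (φ(7),φ(11)) = (8,10) ∈ E(G2) ✓
  (9,10) → (φ(9),φ(10)) = (4,6) ∈ E(G2) ✓
  (10,11) → (φ(10),φ(11)) = (4,8) ∈ E(G2) ✓
All 34 edges of G1 map to edges of G2, and |E(G1)| = |E(G2)| = 34, so φ is a bijection on edges as well as vertices. Hence G1 ≅ G2.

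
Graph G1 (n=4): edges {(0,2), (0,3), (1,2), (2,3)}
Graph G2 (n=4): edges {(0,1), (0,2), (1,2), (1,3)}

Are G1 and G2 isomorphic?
Yes, isomorphic

The graphs are isomorphic.
One valid mapping φ: V(G1) → V(G2): 0→2, 1→3, 2→1, 3→0

Verify φ preserves adjacency — for each edge of G1, its image is an edge of G2:
  (0,2) → (φ(0),φ(2)) = (1,2) ∈ E(G2) ✓
  (0,3) → (φ(0),φ(3)) = (0,2) ∈ E(G2) ✓
  (1,2) → (φ(1),φ(2)) = (1,3) ∈ E(G2) ✓
  (2,3) → (φ(2),φ(3)) = (0,1) ∈ E(G2) ✓
All 4 edges of G1 map to edges of G2, and |E(G1)| = |E(G2)| = 4, so φ is a bijection on edges as well as vertices. Hence G1 ≅ G2.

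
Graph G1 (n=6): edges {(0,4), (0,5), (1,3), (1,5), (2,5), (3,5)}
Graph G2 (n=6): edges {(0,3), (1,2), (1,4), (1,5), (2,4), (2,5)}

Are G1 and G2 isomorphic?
No, not isomorphic

The graphs are NOT isomorphic.

Counting triangles (3-cliques): G1 has 1, G2 has 2.
Triangle count is an isomorphism invariant, so differing triangle counts rule out isomorphism.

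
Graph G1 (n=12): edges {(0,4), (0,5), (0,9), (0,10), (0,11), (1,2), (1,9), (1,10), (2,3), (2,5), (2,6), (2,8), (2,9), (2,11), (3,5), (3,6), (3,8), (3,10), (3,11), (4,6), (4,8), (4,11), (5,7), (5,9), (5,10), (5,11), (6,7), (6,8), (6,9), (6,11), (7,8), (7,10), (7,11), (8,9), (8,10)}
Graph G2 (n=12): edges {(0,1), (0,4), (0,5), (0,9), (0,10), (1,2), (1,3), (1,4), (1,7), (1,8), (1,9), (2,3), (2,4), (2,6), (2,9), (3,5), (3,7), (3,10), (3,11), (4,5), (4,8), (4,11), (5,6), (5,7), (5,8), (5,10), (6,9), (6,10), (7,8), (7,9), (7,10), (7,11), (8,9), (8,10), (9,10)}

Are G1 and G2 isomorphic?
Yes, isomorphic

The graphs are isomorphic.
One valid mapping φ: V(G1) → V(G2): 0→2, 1→11, 2→7, 3→8, 4→6, 5→1, 6→10, 7→0, 8→5, 9→3, 10→4, 11→9

Verify φ preserves adjacency — for each edge of G1, its image is an edge of G2:
  (0,4) → (φ(0),φ(4)) = (2,6) ∈ E(G2) ✓
  (0,5) → (φ(0),φ(5)) = (1,2) ∈ E(G2) ✓
  (0,9) → (φ(0),φ(9)) = (2,3) ∈ E(G2) ✓
  (0,10) → (φ(0),φ(10)) = (2,4) ∈ E(G2) ✓
  (0,11) → (φ(0),φ(11)) = (2,9) ∈ E(G2) ✓
  (1,2) → (φ(1),φ(2)) = (7,11) ∈ E(G2) ✓
  (1,9) → (φ(1),φ(9)) = (3,11) ∈ E(G2) ✓
  (1,10) → (φ(1),φ(10)) = (4,11) ∈ E(G2) ✓
  (2,3) → (φ(2),φ(3)) = (7,8) ∈ E(G2) ✓
  (2,5) → (φ(2),φ(5)) = (1,7) ∈ E(G2) ✓
  (2,6) → (φ(2),φ(6)) = (7,10) ∈ E(G2) ✓
  (2,8) → (φ(2),φ(8)) = (5,7) ∈ E(G2) ✓
  (2,9) → (φ(2),φ(9)) = (3,7) ∈ E(G2) ✓
  (2,11) → (φ(2),φ(11)) = (7,9) ∈ E(G2) ✓
  (3,5) → (φ(3),φ(5)) = (1,8) ∈ E(G2) ✓
  (3,6) → (φ(3),φ(6)) = (8,10) ∈ E(G2) ✓
  (3,8) → (φ(3),φ(8)) = (5,8) ∈ E(G2) ✓
  (3,10) → (φ(3),φ(10)) = (4,8) ∈ E(G2) ✓
  (3,11) → (φ(3),φ(11)) = (8,9) ∈ E(G2) ✓
  (4,6) → (φ(4),φ(6)) = (6,10) ∈ E(G2) ✓
  (4,8) → (φ(4),φ(8)) = (5,6) ∈ E(G2) ✓
  (4,11) → (φ(4),φ(11)) = (6,9) ∈ E(G2) ✓
  (5,7) → (φ(5),φ(7)) = (0,1) ∈ E(G2) ✓
  (5,9) → (φ(5),φ(9)) = (1,3) ∈ E(G2) ✓
  (5,10) → (φ(5),φ(10)) = (1,4) ∈ E(G2) ✓
  (5,11) → (φ(5),φ(11)) = (1,9) ∈ E(G2) ✓
  (6,7) → (φ(6),φ(7)) = (0,10) ∈ E(G2) ✓
  (6,8) → (φ(6),φ(8)) = (5,10) ∈ E(G2) ✓
  (6,9) → (φ(6),φ(9)) = (3,10) ∈ E(G2) ✓
  (6,11) → (φ(6),φ(11)) = (9,10) ∈ E(G2) ✓
  (7,8) → (φ(7),φ(8)) = (0,5) ∈ E(G2) ✓
  (7,10) → (φ(7),φ(10)) = (0,4) ∈ E(G2) ✓
  (7,11) → (φ(7),φ(11)) = (0,9) ∈ E(G2) ✓
  (8,9) → (φ(8),φ(9)) = (3,5) ∈ E(G2) ✓
  (8,10) → (φ(8),φ(10)) = (4,5) ∈ E(G2) ✓
All 35 edges of G1 map to edges of G2, and |E(G1)| = |E(G2)| = 35, so φ is a bijection on edges as well as vertices. Hence G1 ≅ G2.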